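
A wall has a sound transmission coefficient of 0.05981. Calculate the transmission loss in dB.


Given values:
  tau = 0.05981
Formula: TL = 10 * log10(1 / tau)
Compute 1 / tau = 1 / 0.05981 = 16.7196
Compute log10(16.7196) = 1.223226
TL = 10 * 1.223226 = 12.23

12.23 dB


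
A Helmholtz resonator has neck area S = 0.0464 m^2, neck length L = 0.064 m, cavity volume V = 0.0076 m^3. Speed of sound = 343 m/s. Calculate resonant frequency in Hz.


Given values:
  S = 0.0464 m^2, L = 0.064 m, V = 0.0076 m^3, c = 343 m/s
Formula: f = (c / (2*pi)) * sqrt(S / (V * L))
Compute V * L = 0.0076 * 0.064 = 0.0004864
Compute S / (V * L) = 0.0464 / 0.0004864 = 95.3947
Compute sqrt(95.3947) = 9.767021
Compute c / (2*pi) = 343 / 6.283185 = 54.590148
f = 54.590148 * 9.767021 = 533.18

533.18 Hz


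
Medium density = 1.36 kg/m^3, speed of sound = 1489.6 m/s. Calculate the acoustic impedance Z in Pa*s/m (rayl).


Given values:
  rho = 1.36 kg/m^3
  c = 1489.6 m/s
Formula: Z = rho * c
Z = 1.36 * 1489.6
Z = 2025.86

2025.86 rayl


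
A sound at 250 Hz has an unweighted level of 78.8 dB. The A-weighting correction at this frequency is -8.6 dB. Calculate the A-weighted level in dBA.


Given values:
  SPL = 78.8 dB
  A-weighting at 250 Hz = -8.6 dB
Formula: L_A = SPL + A_weight
L_A = 78.8 + (-8.6)
L_A = 70.2

70.2 dBA


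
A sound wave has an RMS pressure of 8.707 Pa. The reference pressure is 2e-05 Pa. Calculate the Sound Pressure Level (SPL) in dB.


Given values:
  p = 8.707 Pa
  p_ref = 2e-05 Pa
Formula: SPL = 20 * log10(p / p_ref)
Compute ratio: p / p_ref = 8.707 / 2e-05 = 435350
Compute log10: log10(435350) = 5.638839
Multiply: SPL = 20 * 5.638839 = 112.78

112.78 dB


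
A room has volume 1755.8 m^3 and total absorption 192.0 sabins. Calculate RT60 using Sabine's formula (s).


Given values:
  V = 1755.8 m^3
  A = 192.0 sabins
Formula: RT60 = 0.161 * V / A
Numerator: 0.161 * 1755.8 = 282.6838
RT60 = 282.6838 / 192.0 = 1.472

1.472 s


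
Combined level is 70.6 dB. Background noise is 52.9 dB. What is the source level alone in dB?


Given values:
  L_total = 70.6 dB, L_bg = 52.9 dB
Formula: L_source = 10 * log10(10^(L_total/10) - 10^(L_bg/10))
Convert to linear:
  10^(70.6/10) = 11481536.215
  10^(52.9/10) = 194984.46
Difference: 11481536.215 - 194984.46 = 11286551.755
L_source = 10 * log10(11286551.755) = 70.53

70.53 dB


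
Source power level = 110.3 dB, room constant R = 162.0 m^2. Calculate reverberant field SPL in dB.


Given values:
  Lw = 110.3 dB, R = 162.0 m^2
Formula: SPL = Lw + 10 * log10(4 / R)
Compute 4 / R = 4 / 162.0 = 0.024691
Compute 10 * log10(0.024691) = -16.0746
SPL = 110.3 + (-16.0746) = 94.23

94.23 dB


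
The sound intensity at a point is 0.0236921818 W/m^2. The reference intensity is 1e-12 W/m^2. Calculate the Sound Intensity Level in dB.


Given values:
  I = 0.0236921818 W/m^2
  I_ref = 1e-12 W/m^2
Formula: SIL = 10 * log10(I / I_ref)
Compute ratio: I / I_ref = 23692181800
Compute log10: log10(23692181800) = 10.374605
Multiply: SIL = 10 * 10.374605 = 103.75

103.75 dB


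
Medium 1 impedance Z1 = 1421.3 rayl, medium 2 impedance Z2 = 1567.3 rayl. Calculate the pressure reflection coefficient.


Given values:
  Z1 = 1421.3 rayl, Z2 = 1567.3 rayl
Formula: R = (Z2 - Z1) / (Z2 + Z1)
Numerator: Z2 - Z1 = 1567.3 - 1421.3 = 146.0
Denominator: Z2 + Z1 = 1567.3 + 1421.3 = 2988.6
R = 146.0 / 2988.6 = 0.0489

0.0489


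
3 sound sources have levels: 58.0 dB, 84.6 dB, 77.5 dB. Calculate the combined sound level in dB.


Formula: L_total = 10 * log10( sum(10^(Li/10)) )
  Source 1: 10^(58.0/10) = 630957.3445
  Source 2: 10^(84.6/10) = 288403150.3127
  Source 3: 10^(77.5/10) = 56234132.519
Sum of linear values = 345268240.1762
L_total = 10 * log10(345268240.1762) = 85.38

85.38 dB


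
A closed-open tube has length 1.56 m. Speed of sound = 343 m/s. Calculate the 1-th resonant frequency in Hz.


Given values:
  Tube type: closed-open, L = 1.56 m, c = 343 m/s, n = 1
Formula: f_n = (2n - 1) * c / (4 * L)
Compute 2n - 1 = 2*1 - 1 = 1
Compute 4 * L = 4 * 1.56 = 6.24
f = 1 * 343 / 6.24
f = 54.97

54.97 Hz


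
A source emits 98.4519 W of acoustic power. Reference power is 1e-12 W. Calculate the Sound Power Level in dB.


Given values:
  W = 98.4519 W
  W_ref = 1e-12 W
Formula: SWL = 10 * log10(W / W_ref)
Compute ratio: W / W_ref = 98451900000000
Compute log10: log10(98451900000000) = 13.993224
Multiply: SWL = 10 * 13.993224 = 139.93

139.93 dB


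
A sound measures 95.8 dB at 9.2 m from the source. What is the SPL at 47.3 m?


Given values:
  SPL1 = 95.8 dB, r1 = 9.2 m, r2 = 47.3 m
Formula: SPL2 = SPL1 - 20 * log10(r2 / r1)
Compute ratio: r2 / r1 = 47.3 / 9.2 = 5.1413
Compute log10: log10(5.1413) = 0.711073
Compute drop: 20 * 0.711073 = 14.2215
SPL2 = 95.8 - 14.2215 = 81.58

81.58 dB


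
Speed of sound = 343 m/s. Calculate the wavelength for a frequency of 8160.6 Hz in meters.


Given values:
  c = 343 m/s, f = 8160.6 Hz
Formula: lambda = c / f
lambda = 343 / 8160.6
lambda = 0.042

0.042 m


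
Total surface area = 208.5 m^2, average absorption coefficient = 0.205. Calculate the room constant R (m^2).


Given values:
  S = 208.5 m^2, alpha = 0.205
Formula: R = S * alpha / (1 - alpha)
Numerator: 208.5 * 0.205 = 42.7425
Denominator: 1 - 0.205 = 0.795
R = 42.7425 / 0.795 = 53.76

53.76 m^2


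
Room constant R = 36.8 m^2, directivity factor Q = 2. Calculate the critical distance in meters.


Given values:
  R = 36.8 m^2, Q = 2
Formula: d_c = 0.141 * sqrt(Q * R)
Compute Q * R = 2 * 36.8 = 73.6
Compute sqrt(73.6) = 8.579
d_c = 0.141 * 8.579 = 1.21

1.21 m


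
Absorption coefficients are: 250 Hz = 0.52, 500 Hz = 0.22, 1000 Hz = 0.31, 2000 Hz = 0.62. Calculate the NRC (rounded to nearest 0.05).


Given values:
  a_250 = 0.52, a_500 = 0.22
  a_1000 = 0.31, a_2000 = 0.62
Formula: NRC = (a250 + a500 + a1000 + a2000) / 4
Sum = 0.52 + 0.22 + 0.31 + 0.62 = 1.67
NRC = 1.67 / 4 = 0.4175
Rounded to nearest 0.05: 0.4

0.4


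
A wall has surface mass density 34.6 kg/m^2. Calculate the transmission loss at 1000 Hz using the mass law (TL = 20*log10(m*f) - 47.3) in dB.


Given values:
  m = 34.6 kg/m^2, f = 1000 Hz
Formula: TL = 20 * log10(m * f) - 47.3
Compute m * f = 34.6 * 1000 = 34600.0
Compute log10(34600.0) = 4.539076
Compute 20 * 4.539076 = 90.7815
TL = 90.7815 - 47.3 = 43.48

43.48 dB


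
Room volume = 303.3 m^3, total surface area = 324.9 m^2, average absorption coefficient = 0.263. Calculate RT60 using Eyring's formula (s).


Given values:
  V = 303.3 m^3, S = 324.9 m^2, alpha = 0.263
Formula: RT60 = 0.161 * V / (-S * ln(1 - alpha))
Compute ln(1 - 0.263) = ln(0.737) = -0.305167
Denominator: -324.9 * -0.305167 = 99.1488
Numerator: 0.161 * 303.3 = 48.8313
RT60 = 48.8313 / 99.1488 = 0.493

0.493 s


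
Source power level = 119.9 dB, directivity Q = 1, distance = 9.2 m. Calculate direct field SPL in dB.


Given values:
  Lw = 119.9 dB, Q = 1, r = 9.2 m
Formula: SPL = Lw + 10 * log10(Q / (4 * pi * r^2))
Compute 4 * pi * r^2 = 4 * pi * 9.2^2 = 1063.6176
Compute Q / denom = 1 / 1063.6176 = 0.00094019
Compute 10 * log10(0.00094019) = -30.2678
SPL = 119.9 + (-30.2678) = 89.63

89.63 dB


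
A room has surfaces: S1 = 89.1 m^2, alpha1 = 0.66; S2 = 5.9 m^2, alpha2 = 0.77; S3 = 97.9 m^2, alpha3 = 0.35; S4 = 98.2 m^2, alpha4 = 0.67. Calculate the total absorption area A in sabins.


Given surfaces:
  Surface 1: 89.1 * 0.66 = 58.806
  Surface 2: 5.9 * 0.77 = 4.543
  Surface 3: 97.9 * 0.35 = 34.265
  Surface 4: 98.2 * 0.67 = 65.794
Formula: A = sum(Si * alpha_i)
A = 58.806 + 4.543 + 34.265 + 65.794
A = 163.41

163.41 sabins


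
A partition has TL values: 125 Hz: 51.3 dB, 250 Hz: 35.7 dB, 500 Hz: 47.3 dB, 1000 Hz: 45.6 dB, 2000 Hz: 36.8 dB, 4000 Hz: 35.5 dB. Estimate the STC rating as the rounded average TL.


Given TL values at each frequency:
  125 Hz: 51.3 dB
  250 Hz: 35.7 dB
  500 Hz: 47.3 dB
  1000 Hz: 45.6 dB
  2000 Hz: 36.8 dB
  4000 Hz: 35.5 dB
Formula: STC ~ round(average of TL values)
Sum = 51.3 + 35.7 + 47.3 + 45.6 + 36.8 + 35.5 = 252.2
Average = 252.2 / 6 = 42.03
Rounded: 42

42


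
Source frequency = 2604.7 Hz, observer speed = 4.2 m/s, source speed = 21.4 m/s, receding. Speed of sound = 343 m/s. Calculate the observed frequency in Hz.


Given values:
  f_s = 2604.7 Hz, v_o = 4.2 m/s, v_s = 21.4 m/s
  Direction: receding
Formula: f_o = f_s * (c - v_o) / (c + v_s)
Numerator: c - v_o = 343 - 4.2 = 338.8
Denominator: c + v_s = 343 + 21.4 = 364.4
f_o = 2604.7 * 338.8 / 364.4 = 2421.71

2421.71 Hz


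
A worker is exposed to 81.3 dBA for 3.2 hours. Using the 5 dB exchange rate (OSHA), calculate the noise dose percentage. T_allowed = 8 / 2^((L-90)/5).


Given values:
  L = 81.3 dBA, T = 3.2 hours
Formula: T_allowed = 8 / 2^((L - 90) / 5)
Compute exponent: (81.3 - 90) / 5 = -1.74
Compute 2^(-1.74) = 0.29937
T_allowed = 8 / 0.29937 = 26.722785 hours
Dose = (T / T_allowed) * 100
Dose = (3.2 / 26.722785) * 100 = 11.97

11.97 %


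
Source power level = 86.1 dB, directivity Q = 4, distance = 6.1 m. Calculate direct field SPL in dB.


Given values:
  Lw = 86.1 dB, Q = 4, r = 6.1 m
Formula: SPL = Lw + 10 * log10(Q / (4 * pi * r^2))
Compute 4 * pi * r^2 = 4 * pi * 6.1^2 = 467.5947
Compute Q / denom = 4 / 467.5947 = 0.00855442
Compute 10 * log10(0.00855442) = -20.6781
SPL = 86.1 + (-20.6781) = 65.42

65.42 dB


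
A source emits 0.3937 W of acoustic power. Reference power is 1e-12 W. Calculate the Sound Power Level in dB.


Given values:
  W = 0.3937 W
  W_ref = 1e-12 W
Formula: SWL = 10 * log10(W / W_ref)
Compute ratio: W / W_ref = 393700000000
Compute log10: log10(393700000000) = 11.595165
Multiply: SWL = 10 * 11.595165 = 115.95

115.95 dB


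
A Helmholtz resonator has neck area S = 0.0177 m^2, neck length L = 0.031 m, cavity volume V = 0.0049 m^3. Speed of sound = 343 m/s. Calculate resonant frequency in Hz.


Given values:
  S = 0.0177 m^2, L = 0.031 m, V = 0.0049 m^3, c = 343 m/s
Formula: f = (c / (2*pi)) * sqrt(S / (V * L))
Compute V * L = 0.0049 * 0.031 = 0.0001519
Compute S / (V * L) = 0.0177 / 0.0001519 = 116.524
Compute sqrt(116.524) = 10.794628
Compute c / (2*pi) = 343 / 6.283185 = 54.590148
f = 54.590148 * 10.794628 = 589.28

589.28 Hz


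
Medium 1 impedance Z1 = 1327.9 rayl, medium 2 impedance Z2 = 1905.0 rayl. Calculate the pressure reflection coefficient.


Given values:
  Z1 = 1327.9 rayl, Z2 = 1905.0 rayl
Formula: R = (Z2 - Z1) / (Z2 + Z1)
Numerator: Z2 - Z1 = 1905.0 - 1327.9 = 577.1
Denominator: Z2 + Z1 = 1905.0 + 1327.9 = 3232.9
R = 577.1 / 3232.9 = 0.1785

0.1785


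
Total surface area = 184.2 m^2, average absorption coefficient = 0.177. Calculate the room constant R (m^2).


Given values:
  S = 184.2 m^2, alpha = 0.177
Formula: R = S * alpha / (1 - alpha)
Numerator: 184.2 * 0.177 = 32.6034
Denominator: 1 - 0.177 = 0.823
R = 32.6034 / 0.823 = 39.62

39.62 m^2


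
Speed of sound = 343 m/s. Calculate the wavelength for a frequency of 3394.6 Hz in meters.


Given values:
  c = 343 m/s, f = 3394.6 Hz
Formula: lambda = c / f
lambda = 343 / 3394.6
lambda = 0.101

0.101 m


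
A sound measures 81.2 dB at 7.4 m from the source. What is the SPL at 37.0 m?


Given values:
  SPL1 = 81.2 dB, r1 = 7.4 m, r2 = 37.0 m
Formula: SPL2 = SPL1 - 20 * log10(r2 / r1)
Compute ratio: r2 / r1 = 37.0 / 7.4 = 5.0
Compute log10: log10(5.0) = 0.69897
Compute drop: 20 * 0.69897 = 13.9794
SPL2 = 81.2 - 13.9794 = 67.22

67.22 dB


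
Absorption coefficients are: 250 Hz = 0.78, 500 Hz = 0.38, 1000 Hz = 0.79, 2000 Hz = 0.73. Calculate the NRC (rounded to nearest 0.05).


Given values:
  a_250 = 0.78, a_500 = 0.38
  a_1000 = 0.79, a_2000 = 0.73
Formula: NRC = (a250 + a500 + a1000 + a2000) / 4
Sum = 0.78 + 0.38 + 0.79 + 0.73 = 2.68
NRC = 2.68 / 4 = 0.67
Rounded to nearest 0.05: 0.65

0.65


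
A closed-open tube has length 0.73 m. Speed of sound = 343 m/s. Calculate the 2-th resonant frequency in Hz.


Given values:
  Tube type: closed-open, L = 0.73 m, c = 343 m/s, n = 2
Formula: f_n = (2n - 1) * c / (4 * L)
Compute 2n - 1 = 2*2 - 1 = 3
Compute 4 * L = 4 * 0.73 = 2.92
f = 3 * 343 / 2.92
f = 352.4

352.4 Hz


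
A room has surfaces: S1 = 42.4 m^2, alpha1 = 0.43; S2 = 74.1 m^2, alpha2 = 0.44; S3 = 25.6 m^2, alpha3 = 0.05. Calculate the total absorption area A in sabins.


Given surfaces:
  Surface 1: 42.4 * 0.43 = 18.232
  Surface 2: 74.1 * 0.44 = 32.604
  Surface 3: 25.6 * 0.05 = 1.28
Formula: A = sum(Si * alpha_i)
A = 18.232 + 32.604 + 1.28
A = 52.12

52.12 sabins


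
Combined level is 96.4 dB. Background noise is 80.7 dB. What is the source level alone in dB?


Given values:
  L_total = 96.4 dB, L_bg = 80.7 dB
Formula: L_source = 10 * log10(10^(L_total/10) - 10^(L_bg/10))
Convert to linear:
  10^(96.4/10) = 4365158322.4017
  10^(80.7/10) = 117489755.494
Difference: 4365158322.4017 - 117489755.494 = 4247668566.9077
L_source = 10 * log10(4247668566.9077) = 96.28

96.28 dB


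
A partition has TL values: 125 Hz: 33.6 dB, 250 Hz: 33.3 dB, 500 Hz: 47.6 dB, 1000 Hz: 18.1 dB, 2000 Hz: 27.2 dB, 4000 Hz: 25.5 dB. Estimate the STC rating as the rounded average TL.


Given TL values at each frequency:
  125 Hz: 33.6 dB
  250 Hz: 33.3 dB
  500 Hz: 47.6 dB
  1000 Hz: 18.1 dB
  2000 Hz: 27.2 dB
  4000 Hz: 25.5 dB
Formula: STC ~ round(average of TL values)
Sum = 33.6 + 33.3 + 47.6 + 18.1 + 27.2 + 25.5 = 185.3
Average = 185.3 / 6 = 30.88
Rounded: 31

31


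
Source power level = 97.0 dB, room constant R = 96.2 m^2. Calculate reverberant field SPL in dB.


Given values:
  Lw = 97.0 dB, R = 96.2 m^2
Formula: SPL = Lw + 10 * log10(4 / R)
Compute 4 / R = 4 / 96.2 = 0.04158
Compute 10 * log10(0.04158) = -13.8112
SPL = 97.0 + (-13.8112) = 83.19

83.19 dB


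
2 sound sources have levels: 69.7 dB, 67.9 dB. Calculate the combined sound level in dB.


Formula: L_total = 10 * log10( sum(10^(Li/10)) )
  Source 1: 10^(69.7/10) = 9332543.008
  Source 2: 10^(67.9/10) = 6165950.0186
Sum of linear values = 15498493.0266
L_total = 10 * log10(15498493.0266) = 71.9

71.9 dB


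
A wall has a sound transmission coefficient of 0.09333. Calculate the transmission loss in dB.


Given values:
  tau = 0.09333
Formula: TL = 10 * log10(1 / tau)
Compute 1 / tau = 1 / 0.09333 = 10.7147
Compute log10(10.7147) = 1.02998
TL = 10 * 1.02998 = 10.3

10.3 dB


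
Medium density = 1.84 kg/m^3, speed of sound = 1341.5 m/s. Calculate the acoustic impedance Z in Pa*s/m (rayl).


Given values:
  rho = 1.84 kg/m^3
  c = 1341.5 m/s
Formula: Z = rho * c
Z = 1.84 * 1341.5
Z = 2468.36

2468.36 rayl


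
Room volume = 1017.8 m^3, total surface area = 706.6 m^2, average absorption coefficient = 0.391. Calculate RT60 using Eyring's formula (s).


Given values:
  V = 1017.8 m^3, S = 706.6 m^2, alpha = 0.391
Formula: RT60 = 0.161 * V / (-S * ln(1 - alpha))
Compute ln(1 - 0.391) = ln(0.609) = -0.495937
Denominator: -706.6 * -0.495937 = 350.4291
Numerator: 0.161 * 1017.8 = 163.8658
RT60 = 163.8658 / 350.4291 = 0.468

0.468 s


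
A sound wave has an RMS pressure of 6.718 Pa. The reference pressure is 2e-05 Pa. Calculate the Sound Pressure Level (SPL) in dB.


Given values:
  p = 6.718 Pa
  p_ref = 2e-05 Pa
Formula: SPL = 20 * log10(p / p_ref)
Compute ratio: p / p_ref = 6.718 / 2e-05 = 335900
Compute log10: log10(335900) = 5.52621
Multiply: SPL = 20 * 5.52621 = 110.52

110.52 dB


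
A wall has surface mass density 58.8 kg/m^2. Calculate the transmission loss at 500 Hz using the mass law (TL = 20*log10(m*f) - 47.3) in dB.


Given values:
  m = 58.8 kg/m^2, f = 500 Hz
Formula: TL = 20 * log10(m * f) - 47.3
Compute m * f = 58.8 * 500 = 29400.0
Compute log10(29400.0) = 4.468347
Compute 20 * 4.468347 = 89.3669
TL = 89.3669 - 47.3 = 42.07

42.07 dB


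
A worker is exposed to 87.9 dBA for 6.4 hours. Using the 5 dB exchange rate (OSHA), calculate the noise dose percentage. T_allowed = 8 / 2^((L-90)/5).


Given values:
  L = 87.9 dBA, T = 6.4 hours
Formula: T_allowed = 8 / 2^((L - 90) / 5)
Compute exponent: (87.9 - 90) / 5 = -0.42
Compute 2^(-0.42) = 0.747425
T_allowed = 8 / 0.747425 = 10.703415 hours
Dose = (T / T_allowed) * 100
Dose = (6.4 / 10.703415) * 100 = 59.79

59.79 %


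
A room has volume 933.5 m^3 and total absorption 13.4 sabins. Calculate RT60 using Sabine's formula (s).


Given values:
  V = 933.5 m^3
  A = 13.4 sabins
Formula: RT60 = 0.161 * V / A
Numerator: 0.161 * 933.5 = 150.2935
RT60 = 150.2935 / 13.4 = 11.216

11.216 s


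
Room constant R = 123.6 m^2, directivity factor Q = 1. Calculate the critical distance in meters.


Given values:
  R = 123.6 m^2, Q = 1
Formula: d_c = 0.141 * sqrt(Q * R)
Compute Q * R = 1 * 123.6 = 123.6
Compute sqrt(123.6) = 11.1176
d_c = 0.141 * 11.1176 = 1.568

1.568 m


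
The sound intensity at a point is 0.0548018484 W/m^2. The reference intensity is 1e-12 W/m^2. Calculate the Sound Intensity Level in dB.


Given values:
  I = 0.0548018484 W/m^2
  I_ref = 1e-12 W/m^2
Formula: SIL = 10 * log10(I / I_ref)
Compute ratio: I / I_ref = 54801848400
Compute log10: log10(54801848400) = 10.738795
Multiply: SIL = 10 * 10.738795 = 107.39

107.39 dB


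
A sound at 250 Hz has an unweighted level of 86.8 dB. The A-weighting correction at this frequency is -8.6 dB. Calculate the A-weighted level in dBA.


Given values:
  SPL = 86.8 dB
  A-weighting at 250 Hz = -8.6 dB
Formula: L_A = SPL + A_weight
L_A = 86.8 + (-8.6)
L_A = 78.2

78.2 dBA


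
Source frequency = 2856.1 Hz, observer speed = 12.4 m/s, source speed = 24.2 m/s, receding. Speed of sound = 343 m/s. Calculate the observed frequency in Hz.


Given values:
  f_s = 2856.1 Hz, v_o = 12.4 m/s, v_s = 24.2 m/s
  Direction: receding
Formula: f_o = f_s * (c - v_o) / (c + v_s)
Numerator: c - v_o = 343 - 12.4 = 330.6
Denominator: c + v_s = 343 + 24.2 = 367.2
f_o = 2856.1 * 330.6 / 367.2 = 2571.42

2571.42 Hz


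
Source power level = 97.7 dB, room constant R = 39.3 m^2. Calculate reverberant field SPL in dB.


Given values:
  Lw = 97.7 dB, R = 39.3 m^2
Formula: SPL = Lw + 10 * log10(4 / R)
Compute 4 / R = 4 / 39.3 = 0.101781
Compute 10 * log10(0.101781) = -9.9233
SPL = 97.7 + (-9.9233) = 87.78

87.78 dB


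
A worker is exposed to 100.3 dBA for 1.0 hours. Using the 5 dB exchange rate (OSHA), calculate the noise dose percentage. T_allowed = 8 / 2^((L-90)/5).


Given values:
  L = 100.3 dBA, T = 1.0 hours
Formula: T_allowed = 8 / 2^((L - 90) / 5)
Compute exponent: (100.3 - 90) / 5 = 2.06
Compute 2^(2.06) = 4.169863
T_allowed = 8 / 4.169863 = 1.918528 hours
Dose = (T / T_allowed) * 100
Dose = (1.0 / 1.918528) * 100 = 52.12

52.12 %


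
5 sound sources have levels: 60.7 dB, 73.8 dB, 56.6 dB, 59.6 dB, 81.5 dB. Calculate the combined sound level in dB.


Formula: L_total = 10 * log10( sum(10^(Li/10)) )
  Source 1: 10^(60.7/10) = 1174897.5549
  Source 2: 10^(73.8/10) = 23988329.1902
  Source 3: 10^(56.6/10) = 457088.1896
  Source 4: 10^(59.6/10) = 912010.8394
  Source 5: 10^(81.5/10) = 141253754.4623
Sum of linear values = 167786080.2364
L_total = 10 * log10(167786080.2364) = 82.25

82.25 dB


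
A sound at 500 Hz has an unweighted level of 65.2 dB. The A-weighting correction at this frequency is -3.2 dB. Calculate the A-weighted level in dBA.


Given values:
  SPL = 65.2 dB
  A-weighting at 500 Hz = -3.2 dB
Formula: L_A = SPL + A_weight
L_A = 65.2 + (-3.2)
L_A = 62.0

62.0 dBA


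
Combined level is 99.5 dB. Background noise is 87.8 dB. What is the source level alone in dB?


Given values:
  L_total = 99.5 dB, L_bg = 87.8 dB
Formula: L_source = 10 * log10(10^(L_total/10) - 10^(L_bg/10))
Convert to linear:
  10^(99.5/10) = 8912509381.3374
  10^(87.8/10) = 602559586.0744
Difference: 8912509381.3374 - 602559586.0744 = 8309949795.263
L_source = 10 * log10(8309949795.263) = 99.2

99.2 dB


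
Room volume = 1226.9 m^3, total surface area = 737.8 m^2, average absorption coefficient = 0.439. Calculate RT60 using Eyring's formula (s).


Given values:
  V = 1226.9 m^3, S = 737.8 m^2, alpha = 0.439
Formula: RT60 = 0.161 * V / (-S * ln(1 - alpha))
Compute ln(1 - 0.439) = ln(0.561) = -0.578034
Denominator: -737.8 * -0.578034 = 426.4735
Numerator: 0.161 * 1226.9 = 197.5309
RT60 = 197.5309 / 426.4735 = 0.463

0.463 s


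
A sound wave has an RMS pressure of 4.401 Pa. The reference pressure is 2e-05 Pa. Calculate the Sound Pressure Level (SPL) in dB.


Given values:
  p = 4.401 Pa
  p_ref = 2e-05 Pa
Formula: SPL = 20 * log10(p / p_ref)
Compute ratio: p / p_ref = 4.401 / 2e-05 = 220050
Compute log10: log10(220050) = 5.342521
Multiply: SPL = 20 * 5.342521 = 106.85

106.85 dB


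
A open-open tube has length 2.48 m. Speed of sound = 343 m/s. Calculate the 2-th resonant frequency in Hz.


Given values:
  Tube type: open-open, L = 2.48 m, c = 343 m/s, n = 2
Formula: f_n = n * c / (2 * L)
Compute 2 * L = 2 * 2.48 = 4.96
f = 2 * 343 / 4.96
f = 138.31

138.31 Hz


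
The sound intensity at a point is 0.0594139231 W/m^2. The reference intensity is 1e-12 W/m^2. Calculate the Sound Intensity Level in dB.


Given values:
  I = 0.0594139231 W/m^2
  I_ref = 1e-12 W/m^2
Formula: SIL = 10 * log10(I / I_ref)
Compute ratio: I / I_ref = 59413923100
Compute log10: log10(59413923100) = 10.773888
Multiply: SIL = 10 * 10.773888 = 107.74

107.74 dB


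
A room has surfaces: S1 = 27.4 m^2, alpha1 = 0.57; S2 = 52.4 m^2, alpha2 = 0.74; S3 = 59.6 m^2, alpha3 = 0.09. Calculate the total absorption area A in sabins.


Given surfaces:
  Surface 1: 27.4 * 0.57 = 15.618
  Surface 2: 52.4 * 0.74 = 38.776
  Surface 3: 59.6 * 0.09 = 5.364
Formula: A = sum(Si * alpha_i)
A = 15.618 + 38.776 + 5.364
A = 59.76

59.76 sabins


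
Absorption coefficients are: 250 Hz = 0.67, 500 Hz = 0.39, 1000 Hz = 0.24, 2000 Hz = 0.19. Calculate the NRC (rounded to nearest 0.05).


Given values:
  a_250 = 0.67, a_500 = 0.39
  a_1000 = 0.24, a_2000 = 0.19
Formula: NRC = (a250 + a500 + a1000 + a2000) / 4
Sum = 0.67 + 0.39 + 0.24 + 0.19 = 1.49
NRC = 1.49 / 4 = 0.3725
Rounded to nearest 0.05: 0.35

0.35


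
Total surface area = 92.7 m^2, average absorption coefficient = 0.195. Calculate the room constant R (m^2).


Given values:
  S = 92.7 m^2, alpha = 0.195
Formula: R = S * alpha / (1 - alpha)
Numerator: 92.7 * 0.195 = 18.0765
Denominator: 1 - 0.195 = 0.805
R = 18.0765 / 0.805 = 22.46

22.46 m^2


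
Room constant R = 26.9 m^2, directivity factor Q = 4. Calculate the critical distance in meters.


Given values:
  R = 26.9 m^2, Q = 4
Formula: d_c = 0.141 * sqrt(Q * R)
Compute Q * R = 4 * 26.9 = 107.6
Compute sqrt(107.6) = 10.373
d_c = 0.141 * 10.373 = 1.463

1.463 m


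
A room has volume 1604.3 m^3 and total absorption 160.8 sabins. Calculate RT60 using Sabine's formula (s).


Given values:
  V = 1604.3 m^3
  A = 160.8 sabins
Formula: RT60 = 0.161 * V / A
Numerator: 0.161 * 1604.3 = 258.2923
RT60 = 258.2923 / 160.8 = 1.606

1.606 s


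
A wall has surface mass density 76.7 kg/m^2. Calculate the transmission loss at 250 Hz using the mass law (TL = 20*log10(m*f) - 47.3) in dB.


Given values:
  m = 76.7 kg/m^2, f = 250 Hz
Formula: TL = 20 * log10(m * f) - 47.3
Compute m * f = 76.7 * 250 = 19175.0
Compute log10(19175.0) = 4.282735
Compute 20 * 4.282735 = 85.6547
TL = 85.6547 - 47.3 = 38.35

38.35 dB


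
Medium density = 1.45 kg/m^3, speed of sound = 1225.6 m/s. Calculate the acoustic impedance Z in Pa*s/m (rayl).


Given values:
  rho = 1.45 kg/m^3
  c = 1225.6 m/s
Formula: Z = rho * c
Z = 1.45 * 1225.6
Z = 1777.12

1777.12 rayl


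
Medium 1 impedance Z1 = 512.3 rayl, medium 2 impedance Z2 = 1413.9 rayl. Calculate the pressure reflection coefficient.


Given values:
  Z1 = 512.3 rayl, Z2 = 1413.9 rayl
Formula: R = (Z2 - Z1) / (Z2 + Z1)
Numerator: Z2 - Z1 = 1413.9 - 512.3 = 901.6
Denominator: Z2 + Z1 = 1413.9 + 512.3 = 1926.2
R = 901.6 / 1926.2 = 0.4681

0.4681


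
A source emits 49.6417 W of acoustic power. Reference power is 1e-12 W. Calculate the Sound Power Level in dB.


Given values:
  W = 49.6417 W
  W_ref = 1e-12 W
Formula: SWL = 10 * log10(W / W_ref)
Compute ratio: W / W_ref = 49641700000000
Compute log10: log10(49641700000000) = 13.695847
Multiply: SWL = 10 * 13.695847 = 136.96

136.96 dB


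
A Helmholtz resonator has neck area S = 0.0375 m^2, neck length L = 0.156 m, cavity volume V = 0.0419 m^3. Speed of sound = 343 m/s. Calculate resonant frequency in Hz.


Given values:
  S = 0.0375 m^2, L = 0.156 m, V = 0.0419 m^3, c = 343 m/s
Formula: f = (c / (2*pi)) * sqrt(S / (V * L))
Compute V * L = 0.0419 * 0.156 = 0.0065364
Compute S / (V * L) = 0.0375 / 0.0065364 = 5.7371
Compute sqrt(5.7371) = 2.395224
Compute c / (2*pi) = 343 / 6.283185 = 54.590148
f = 54.590148 * 2.395224 = 130.76

130.76 Hz


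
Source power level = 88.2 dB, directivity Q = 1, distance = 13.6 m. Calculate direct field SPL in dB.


Given values:
  Lw = 88.2 dB, Q = 1, r = 13.6 m
Formula: SPL = Lw + 10 * log10(Q / (4 * pi * r^2))
Compute 4 * pi * r^2 = 4 * pi * 13.6^2 = 2324.2759
Compute Q / denom = 1 / 2324.2759 = 0.00043024
Compute 10 * log10(0.00043024) = -33.6629
SPL = 88.2 + (-33.6629) = 54.54

54.54 dB


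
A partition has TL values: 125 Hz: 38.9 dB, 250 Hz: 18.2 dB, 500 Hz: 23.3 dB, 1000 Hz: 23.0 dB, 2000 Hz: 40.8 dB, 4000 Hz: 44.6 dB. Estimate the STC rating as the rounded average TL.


Given TL values at each frequency:
  125 Hz: 38.9 dB
  250 Hz: 18.2 dB
  500 Hz: 23.3 dB
  1000 Hz: 23.0 dB
  2000 Hz: 40.8 dB
  4000 Hz: 44.6 dB
Formula: STC ~ round(average of TL values)
Sum = 38.9 + 18.2 + 23.3 + 23.0 + 40.8 + 44.6 = 188.8
Average = 188.8 / 6 = 31.47
Rounded: 31

31


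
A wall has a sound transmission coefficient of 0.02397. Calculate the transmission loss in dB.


Given values:
  tau = 0.02397
Formula: TL = 10 * log10(1 / tau)
Compute 1 / tau = 1 / 0.02397 = 41.7188
Compute log10(41.7188) = 1.620332
TL = 10 * 1.620332 = 16.2

16.2 dB


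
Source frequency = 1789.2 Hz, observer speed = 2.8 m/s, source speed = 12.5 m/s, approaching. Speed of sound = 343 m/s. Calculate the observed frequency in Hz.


Given values:
  f_s = 1789.2 Hz, v_o = 2.8 m/s, v_s = 12.5 m/s
  Direction: approaching
Formula: f_o = f_s * (c + v_o) / (c - v_s)
Numerator: c + v_o = 343 + 2.8 = 345.8
Denominator: c - v_s = 343 - 12.5 = 330.5
f_o = 1789.2 * 345.8 / 330.5 = 1872.03

1872.03 Hz


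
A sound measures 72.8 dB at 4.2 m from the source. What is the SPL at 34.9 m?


Given values:
  SPL1 = 72.8 dB, r1 = 4.2 m, r2 = 34.9 m
Formula: SPL2 = SPL1 - 20 * log10(r2 / r1)
Compute ratio: r2 / r1 = 34.9 / 4.2 = 8.3095
Compute log10: log10(8.3095) = 0.919575
Compute drop: 20 * 0.919575 = 18.3915
SPL2 = 72.8 - 18.3915 = 54.41

54.41 dB


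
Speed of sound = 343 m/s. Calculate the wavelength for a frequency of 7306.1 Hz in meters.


Given values:
  c = 343 m/s, f = 7306.1 Hz
Formula: lambda = c / f
lambda = 343 / 7306.1
lambda = 0.0469

0.0469 m


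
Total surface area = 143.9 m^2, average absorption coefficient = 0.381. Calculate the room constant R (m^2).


Given values:
  S = 143.9 m^2, alpha = 0.381
Formula: R = S * alpha / (1 - alpha)
Numerator: 143.9 * 0.381 = 54.8259
Denominator: 1 - 0.381 = 0.619
R = 54.8259 / 0.619 = 88.57

88.57 m^2


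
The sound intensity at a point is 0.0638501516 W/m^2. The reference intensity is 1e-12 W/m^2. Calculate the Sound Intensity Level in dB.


Given values:
  I = 0.0638501516 W/m^2
  I_ref = 1e-12 W/m^2
Formula: SIL = 10 * log10(I / I_ref)
Compute ratio: I / I_ref = 63850151600
Compute log10: log10(63850151600) = 10.805162
Multiply: SIL = 10 * 10.805162 = 108.05

108.05 dB


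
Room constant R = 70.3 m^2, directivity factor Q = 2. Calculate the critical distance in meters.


Given values:
  R = 70.3 m^2, Q = 2
Formula: d_c = 0.141 * sqrt(Q * R)
Compute Q * R = 2 * 70.3 = 140.6
Compute sqrt(140.6) = 11.8575
d_c = 0.141 * 11.8575 = 1.672

1.672 m


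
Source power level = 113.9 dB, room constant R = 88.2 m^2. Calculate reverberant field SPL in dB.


Given values:
  Lw = 113.9 dB, R = 88.2 m^2
Formula: SPL = Lw + 10 * log10(4 / R)
Compute 4 / R = 4 / 88.2 = 0.045351
Compute 10 * log10(0.045351) = -13.4341
SPL = 113.9 + (-13.4341) = 100.47

100.47 dB


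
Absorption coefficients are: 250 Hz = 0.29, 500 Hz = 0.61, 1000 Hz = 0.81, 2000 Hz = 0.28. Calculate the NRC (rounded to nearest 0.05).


Given values:
  a_250 = 0.29, a_500 = 0.61
  a_1000 = 0.81, a_2000 = 0.28
Formula: NRC = (a250 + a500 + a1000 + a2000) / 4
Sum = 0.29 + 0.61 + 0.81 + 0.28 = 1.99
NRC = 1.99 / 4 = 0.4975
Rounded to nearest 0.05: 0.5

0.5


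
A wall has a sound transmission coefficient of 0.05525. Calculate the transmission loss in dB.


Given values:
  tau = 0.05525
Formula: TL = 10 * log10(1 / tau)
Compute 1 / tau = 1 / 0.05525 = 18.0995
Compute log10(18.0995) = 1.257667
TL = 10 * 1.257667 = 12.58

12.58 dB


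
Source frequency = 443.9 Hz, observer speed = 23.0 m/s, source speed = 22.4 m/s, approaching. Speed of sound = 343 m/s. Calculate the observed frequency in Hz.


Given values:
  f_s = 443.9 Hz, v_o = 23.0 m/s, v_s = 22.4 m/s
  Direction: approaching
Formula: f_o = f_s * (c + v_o) / (c - v_s)
Numerator: c + v_o = 343 + 23.0 = 366.0
Denominator: c - v_s = 343 - 22.4 = 320.6
f_o = 443.9 * 366.0 / 320.6 = 506.76

506.76 Hz


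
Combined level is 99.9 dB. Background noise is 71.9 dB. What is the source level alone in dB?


Given values:
  L_total = 99.9 dB, L_bg = 71.9 dB
Formula: L_source = 10 * log10(10^(L_total/10) - 10^(L_bg/10))
Convert to linear:
  10^(99.9/10) = 9772372209.5581
  10^(71.9/10) = 15488166.1891
Difference: 9772372209.5581 - 15488166.1891 = 9756884043.369
L_source = 10 * log10(9756884043.369) = 99.89

99.89 dB


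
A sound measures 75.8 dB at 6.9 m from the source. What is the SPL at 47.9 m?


Given values:
  SPL1 = 75.8 dB, r1 = 6.9 m, r2 = 47.9 m
Formula: SPL2 = SPL1 - 20 * log10(r2 / r1)
Compute ratio: r2 / r1 = 47.9 / 6.9 = 6.942
Compute log10: log10(6.942) = 0.841485
Compute drop: 20 * 0.841485 = 16.8297
SPL2 = 75.8 - 16.8297 = 58.97

58.97 dB


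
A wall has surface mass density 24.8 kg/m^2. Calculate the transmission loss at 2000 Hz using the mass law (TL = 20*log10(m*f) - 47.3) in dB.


Given values:
  m = 24.8 kg/m^2, f = 2000 Hz
Formula: TL = 20 * log10(m * f) - 47.3
Compute m * f = 24.8 * 2000 = 49600.0
Compute log10(49600.0) = 4.695482
Compute 20 * 4.695482 = 93.9096
TL = 93.9096 - 47.3 = 46.61

46.61 dB


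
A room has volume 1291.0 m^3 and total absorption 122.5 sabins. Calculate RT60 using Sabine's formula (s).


Given values:
  V = 1291.0 m^3
  A = 122.5 sabins
Formula: RT60 = 0.161 * V / A
Numerator: 0.161 * 1291.0 = 207.851
RT60 = 207.851 / 122.5 = 1.697

1.697 s


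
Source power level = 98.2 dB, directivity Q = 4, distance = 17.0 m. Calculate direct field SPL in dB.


Given values:
  Lw = 98.2 dB, Q = 4, r = 17.0 m
Formula: SPL = Lw + 10 * log10(Q / (4 * pi * r^2))
Compute 4 * pi * r^2 = 4 * pi * 17.0^2 = 3631.6811
Compute Q / denom = 4 / 3631.6811 = 0.00110142
Compute 10 * log10(0.00110142) = -29.5805
SPL = 98.2 + (-29.5805) = 68.62

68.62 dB


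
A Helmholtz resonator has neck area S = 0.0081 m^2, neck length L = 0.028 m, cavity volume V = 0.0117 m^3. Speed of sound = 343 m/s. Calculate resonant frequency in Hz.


Given values:
  S = 0.0081 m^2, L = 0.028 m, V = 0.0117 m^3, c = 343 m/s
Formula: f = (c / (2*pi)) * sqrt(S / (V * L))
Compute V * L = 0.0117 * 0.028 = 0.0003276
Compute S / (V * L) = 0.0081 / 0.0003276 = 24.7253
Compute sqrt(24.7253) = 4.972454
Compute c / (2*pi) = 343 / 6.283185 = 54.590148
f = 54.590148 * 4.972454 = 271.45

271.45 Hz


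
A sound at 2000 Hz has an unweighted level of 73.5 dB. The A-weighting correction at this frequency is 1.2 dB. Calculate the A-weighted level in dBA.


Given values:
  SPL = 73.5 dB
  A-weighting at 2000 Hz = 1.2 dB
Formula: L_A = SPL + A_weight
L_A = 73.5 + (1.2)
L_A = 74.7

74.7 dBA


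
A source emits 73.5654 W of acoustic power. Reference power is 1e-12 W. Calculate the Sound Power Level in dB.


Given values:
  W = 73.5654 W
  W_ref = 1e-12 W
Formula: SWL = 10 * log10(W / W_ref)
Compute ratio: W / W_ref = 73565400000000
Compute log10: log10(73565400000000) = 13.866674
Multiply: SWL = 10 * 13.866674 = 138.67

138.67 dB


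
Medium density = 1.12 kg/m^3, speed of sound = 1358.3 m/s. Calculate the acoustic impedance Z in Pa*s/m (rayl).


Given values:
  rho = 1.12 kg/m^3
  c = 1358.3 m/s
Formula: Z = rho * c
Z = 1.12 * 1358.3
Z = 1521.3

1521.3 rayl


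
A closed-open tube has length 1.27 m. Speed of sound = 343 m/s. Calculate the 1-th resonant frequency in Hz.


Given values:
  Tube type: closed-open, L = 1.27 m, c = 343 m/s, n = 1
Formula: f_n = (2n - 1) * c / (4 * L)
Compute 2n - 1 = 2*1 - 1 = 1
Compute 4 * L = 4 * 1.27 = 5.08
f = 1 * 343 / 5.08
f = 67.52

67.52 Hz


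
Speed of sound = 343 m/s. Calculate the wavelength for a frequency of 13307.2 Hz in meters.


Given values:
  c = 343 m/s, f = 13307.2 Hz
Formula: lambda = c / f
lambda = 343 / 13307.2
lambda = 0.0258

0.0258 m


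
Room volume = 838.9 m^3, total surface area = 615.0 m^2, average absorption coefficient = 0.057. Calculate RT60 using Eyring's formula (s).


Given values:
  V = 838.9 m^3, S = 615.0 m^2, alpha = 0.057
Formula: RT60 = 0.161 * V / (-S * ln(1 - alpha))
Compute ln(1 - 0.057) = ln(0.943) = -0.058689
Denominator: -615.0 * -0.058689 = 36.0937
Numerator: 0.161 * 838.9 = 135.0629
RT60 = 135.0629 / 36.0937 = 3.742

3.742 s


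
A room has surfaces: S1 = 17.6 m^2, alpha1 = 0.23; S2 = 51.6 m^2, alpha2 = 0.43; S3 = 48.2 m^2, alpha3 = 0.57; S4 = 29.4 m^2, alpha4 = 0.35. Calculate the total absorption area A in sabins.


Given surfaces:
  Surface 1: 17.6 * 0.23 = 4.048
  Surface 2: 51.6 * 0.43 = 22.188
  Surface 3: 48.2 * 0.57 = 27.474
  Surface 4: 29.4 * 0.35 = 10.29
Formula: A = sum(Si * alpha_i)
A = 4.048 + 22.188 + 27.474 + 10.29
A = 64.0

64.0 sabins


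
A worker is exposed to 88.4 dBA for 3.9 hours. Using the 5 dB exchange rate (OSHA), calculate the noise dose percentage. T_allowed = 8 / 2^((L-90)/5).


Given values:
  L = 88.4 dBA, T = 3.9 hours
Formula: T_allowed = 8 / 2^((L - 90) / 5)
Compute exponent: (88.4 - 90) / 5 = -0.32
Compute 2^(-0.32) = 0.80107
T_allowed = 8 / 0.80107 = 9.986643 hours
Dose = (T / T_allowed) * 100
Dose = (3.9 / 9.986643) * 100 = 39.05

39.05 %


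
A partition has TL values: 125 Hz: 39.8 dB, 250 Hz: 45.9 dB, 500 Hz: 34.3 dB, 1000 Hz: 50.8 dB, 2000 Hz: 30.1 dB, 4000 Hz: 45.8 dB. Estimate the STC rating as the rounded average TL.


Given TL values at each frequency:
  125 Hz: 39.8 dB
  250 Hz: 45.9 dB
  500 Hz: 34.3 dB
  1000 Hz: 50.8 dB
  2000 Hz: 30.1 dB
  4000 Hz: 45.8 dB
Formula: STC ~ round(average of TL values)
Sum = 39.8 + 45.9 + 34.3 + 50.8 + 30.1 + 45.8 = 246.7
Average = 246.7 / 6 = 41.12
Rounded: 41

41


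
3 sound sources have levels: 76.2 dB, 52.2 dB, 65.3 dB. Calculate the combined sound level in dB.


Formula: L_total = 10 * log10( sum(10^(Li/10)) )
  Source 1: 10^(76.2/10) = 41686938.347
  Source 2: 10^(52.2/10) = 165958.6907
  Source 3: 10^(65.3/10) = 3388441.5614
Sum of linear values = 45241338.5991
L_total = 10 * log10(45241338.5991) = 76.56

76.56 dB


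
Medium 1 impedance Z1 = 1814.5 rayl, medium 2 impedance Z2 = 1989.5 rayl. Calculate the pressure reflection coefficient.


Given values:
  Z1 = 1814.5 rayl, Z2 = 1989.5 rayl
Formula: R = (Z2 - Z1) / (Z2 + Z1)
Numerator: Z2 - Z1 = 1989.5 - 1814.5 = 175.0
Denominator: Z2 + Z1 = 1989.5 + 1814.5 = 3804.0
R = 175.0 / 3804.0 = 0.046

0.046


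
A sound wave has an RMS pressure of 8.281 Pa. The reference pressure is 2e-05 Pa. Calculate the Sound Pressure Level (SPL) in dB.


Given values:
  p = 8.281 Pa
  p_ref = 2e-05 Pa
Formula: SPL = 20 * log10(p / p_ref)
Compute ratio: p / p_ref = 8.281 / 2e-05 = 414050
Compute log10: log10(414050) = 5.617053
Multiply: SPL = 20 * 5.617053 = 112.34

112.34 dB


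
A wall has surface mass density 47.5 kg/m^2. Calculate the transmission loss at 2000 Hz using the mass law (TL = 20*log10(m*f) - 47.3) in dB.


Given values:
  m = 47.5 kg/m^2, f = 2000 Hz
Formula: TL = 20 * log10(m * f) - 47.3
Compute m * f = 47.5 * 2000 = 95000.0
Compute log10(95000.0) = 4.977724
Compute 20 * 4.977724 = 99.5545
TL = 99.5545 - 47.3 = 52.25

52.25 dB


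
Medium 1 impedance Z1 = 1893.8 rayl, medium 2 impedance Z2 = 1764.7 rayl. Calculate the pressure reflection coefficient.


Given values:
  Z1 = 1893.8 rayl, Z2 = 1764.7 rayl
Formula: R = (Z2 - Z1) / (Z2 + Z1)
Numerator: Z2 - Z1 = 1764.7 - 1893.8 = -129.1
Denominator: Z2 + Z1 = 1764.7 + 1893.8 = 3658.5
R = -129.1 / 3658.5 = -0.0353

-0.0353


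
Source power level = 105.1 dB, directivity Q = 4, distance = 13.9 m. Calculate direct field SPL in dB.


Given values:
  Lw = 105.1 dB, Q = 4, r = 13.9 m
Formula: SPL = Lw + 10 * log10(Q / (4 * pi * r^2))
Compute 4 * pi * r^2 = 4 * pi * 13.9^2 = 2427.9485
Compute Q / denom = 4 / 2427.9485 = 0.00164748
Compute 10 * log10(0.00164748) = -27.8318
SPL = 105.1 + (-27.8318) = 77.27

77.27 dB


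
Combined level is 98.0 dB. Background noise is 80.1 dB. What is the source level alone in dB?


Given values:
  L_total = 98.0 dB, L_bg = 80.1 dB
Formula: L_source = 10 * log10(10^(L_total/10) - 10^(L_bg/10))
Convert to linear:
  10^(98.0/10) = 6309573444.8019
  10^(80.1/10) = 102329299.2281
Difference: 6309573444.8019 - 102329299.2281 = 6207244145.5738
L_source = 10 * log10(6207244145.5738) = 97.93

97.93 dB


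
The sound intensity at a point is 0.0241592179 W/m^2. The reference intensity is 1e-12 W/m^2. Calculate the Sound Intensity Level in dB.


Given values:
  I = 0.0241592179 W/m^2
  I_ref = 1e-12 W/m^2
Formula: SIL = 10 * log10(I / I_ref)
Compute ratio: I / I_ref = 24159217900
Compute log10: log10(24159217900) = 10.383083
Multiply: SIL = 10 * 10.383083 = 103.83

103.83 dB


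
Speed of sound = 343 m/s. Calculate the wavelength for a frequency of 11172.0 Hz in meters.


Given values:
  c = 343 m/s, f = 11172.0 Hz
Formula: lambda = c / f
lambda = 343 / 11172.0
lambda = 0.0307

0.0307 m


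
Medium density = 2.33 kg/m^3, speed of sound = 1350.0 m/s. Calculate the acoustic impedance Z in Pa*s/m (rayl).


Given values:
  rho = 2.33 kg/m^3
  c = 1350.0 m/s
Formula: Z = rho * c
Z = 2.33 * 1350.0
Z = 3145.5

3145.5 rayl


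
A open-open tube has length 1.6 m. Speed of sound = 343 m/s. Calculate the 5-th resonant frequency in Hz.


Given values:
  Tube type: open-open, L = 1.6 m, c = 343 m/s, n = 5
Formula: f_n = n * c / (2 * L)
Compute 2 * L = 2 * 1.6 = 3.2
f = 5 * 343 / 3.2
f = 535.94

535.94 Hz


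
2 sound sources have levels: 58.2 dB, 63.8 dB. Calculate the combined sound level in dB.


Formula: L_total = 10 * log10( sum(10^(Li/10)) )
  Source 1: 10^(58.2/10) = 660693.448
  Source 2: 10^(63.8/10) = 2398832.919
Sum of linear values = 3059526.367
L_total = 10 * log10(3059526.367) = 64.86

64.86 dB


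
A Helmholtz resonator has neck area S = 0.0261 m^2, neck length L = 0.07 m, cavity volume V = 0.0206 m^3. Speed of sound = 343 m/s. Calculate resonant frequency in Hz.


Given values:
  S = 0.0261 m^2, L = 0.07 m, V = 0.0206 m^3, c = 343 m/s
Formula: f = (c / (2*pi)) * sqrt(S / (V * L))
Compute V * L = 0.0206 * 0.07 = 0.001442
Compute S / (V * L) = 0.0261 / 0.001442 = 18.0999
Compute sqrt(18.0999) = 4.254398
Compute c / (2*pi) = 343 / 6.283185 = 54.590148
f = 54.590148 * 4.254398 = 232.25

232.25 Hz


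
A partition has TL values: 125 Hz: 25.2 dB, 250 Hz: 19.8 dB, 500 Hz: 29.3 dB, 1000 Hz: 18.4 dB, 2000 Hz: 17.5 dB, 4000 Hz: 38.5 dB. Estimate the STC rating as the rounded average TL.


Given TL values at each frequency:
  125 Hz: 25.2 dB
  250 Hz: 19.8 dB
  500 Hz: 29.3 dB
  1000 Hz: 18.4 dB
  2000 Hz: 17.5 dB
  4000 Hz: 38.5 dB
Formula: STC ~ round(average of TL values)
Sum = 25.2 + 19.8 + 29.3 + 18.4 + 17.5 + 38.5 = 148.7
Average = 148.7 / 6 = 24.78
Rounded: 25

25


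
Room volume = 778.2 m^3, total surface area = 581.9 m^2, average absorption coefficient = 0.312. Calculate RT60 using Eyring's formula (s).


Given values:
  V = 778.2 m^3, S = 581.9 m^2, alpha = 0.312
Formula: RT60 = 0.161 * V / (-S * ln(1 - alpha))
Compute ln(1 - 0.312) = ln(0.688) = -0.373966
Denominator: -581.9 * -0.373966 = 217.6108
Numerator: 0.161 * 778.2 = 125.2902
RT60 = 125.2902 / 217.6108 = 0.576

0.576 s
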